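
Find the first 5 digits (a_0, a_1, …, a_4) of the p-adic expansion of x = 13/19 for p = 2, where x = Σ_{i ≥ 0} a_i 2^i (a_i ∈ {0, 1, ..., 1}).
(a_0, …, a_4) = (1, 1, 1, 1, 1)

v_2(13/19) = 0 (numerator and denominator both coprime to 2), so x ∈ ℤ_2^×. Compute digits iteratively via a_i = x_i mod 2, x_{i+1} = (x_i − a_i)/2, with x_0 = x:
  x_0 = 13/19;  a_0 = 1;  x_1 = (x_0 − 1)/2 = -3/19
  x_1 = -3/19;  a_1 = 1;  x_2 = (x_1 − 1)/2 = -11/19
  x_2 = -11/19;  a_2 = 1;  x_3 = (x_2 − 1)/2 = -15/19
  x_3 = -15/19;  a_3 = 1;  x_4 = (x_3 − 1)/2 = -17/19
  x_4 = -17/19;  a_4 = 1;  x_5 = (x_4 − 1)/2 = -18/19
Digits: (1, 1, 1, 1, 1).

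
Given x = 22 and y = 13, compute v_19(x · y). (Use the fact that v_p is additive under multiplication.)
v_19(286) = 0

v_p(x) = 0 (factor: 22 = 19^0 · 22); v_p(y) = 0 (factor: 13 = 19^0 · 13). Additivity: v_p(xy) = v_p(x) + v_p(y) = 0 + 0 = 0. (Direct check: xy = 286 = 19^0 · (286).)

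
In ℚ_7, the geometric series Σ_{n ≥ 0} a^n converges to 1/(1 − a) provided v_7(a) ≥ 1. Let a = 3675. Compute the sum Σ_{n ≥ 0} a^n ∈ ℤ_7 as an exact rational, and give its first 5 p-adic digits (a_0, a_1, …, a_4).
Σ a^n = 1/(1 − a) = -1/3674;  first 5 digits = (1, 0, 5, 3, 5)

v_7(a) = 2 ≥ 1, so the series converges in ℤ_7 to 1/(1 − a) = 1/(1 − 3675) = -1/3674. Expand this rational in ℤ_7: compute digits iteratively via d_i = x_i mod 7, x_{i+1} = (x_i − d_i)/7. The first 5 digits are (1, 0, 5, 3, 5).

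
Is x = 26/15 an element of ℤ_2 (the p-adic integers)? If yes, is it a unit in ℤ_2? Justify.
x ∈ ℤ_2 but not a unit; v_2(x) = 1 > 0

ℤ_2 = {x ∈ ℚ_2 : v_2(x) ≥ 0} and ℤ_2^× = {x ∈ ℤ_2 : v_2(x) = 0}. Here v_2(26/15) = v_2(num) − v_2(den) = 1; compare against these criteria.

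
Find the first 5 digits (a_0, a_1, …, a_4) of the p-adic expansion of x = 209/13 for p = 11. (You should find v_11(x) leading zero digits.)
(a_0, …, a_4) = (0, 4, 4, 3, 9)

v_11(209/13) = 1, so a_0 = ... = a_0 = 0. Factor out: x = 11^1 · u with u = 19/13 a unit in ℤ_11. Expand u iteratively via a_{v+i} = u_i mod 11, u_{i+1} = (u_i − a_{v+i})/11:
  u_0 = 19/13;  a_1 = 4;  u_1 = (u_0 − 4)/11 = -3/13
  u_1 = -3/13;  a_2 = 4;  u_2 = (u_1 − 4)/11 = -5/13
  u_2 = -5/13;  a_3 = 3;  u_3 = (u_2 − 3)/11 = -4/13
  u_3 = -4/13;  a_4 = 9;  u_4 = (u_3 − 9)/11 = -11/13
Digits: (0, 4, 4, 3, 9).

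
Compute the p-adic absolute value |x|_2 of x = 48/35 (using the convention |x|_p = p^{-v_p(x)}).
|48/35|_2 = 1/16

Step 1 — compute v_2(x) by factoring powers of 2 out of the numerator and denominator: v_2(48/35) = 4. Step 2 — apply |x|_p = p^{-v_p(x)} = 2^{-4} = 1/16.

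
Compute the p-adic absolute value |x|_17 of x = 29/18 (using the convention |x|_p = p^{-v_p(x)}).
|29/18|_17 = 1

Step 1 — compute v_17(x) by factoring powers of 17 out of the numerator and denominator: v_17(29/18) = 0. Step 2 — apply |x|_p = p^{-v_p(x)} = 17^{0} = 1.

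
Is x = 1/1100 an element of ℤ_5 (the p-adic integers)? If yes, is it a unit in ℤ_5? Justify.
x ∉ ℤ_5 (v_5(x) = -2 < 0)

ℤ_5 = {x ∈ ℚ_5 : v_5(x) ≥ 0} and ℤ_5^× = {x ∈ ℤ_5 : v_5(x) = 0}. Here v_5(1/1100) = v_5(num) − v_5(den) = -2; compare against these criteria.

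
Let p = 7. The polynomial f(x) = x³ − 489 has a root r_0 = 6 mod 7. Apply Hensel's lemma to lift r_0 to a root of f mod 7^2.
r_1 = 48 (mod 49)

Hensel: r_{i+1} = r_i − f(r_i)/f′(r_i) mod 7^{i+2}, where f′(x) = 3x². Iterate:
  r_0 = 6 (mod 7)
  r_1 = 48 (mod 49)
Final: r = 48 with f(r) ≡ 0 mod 7^2.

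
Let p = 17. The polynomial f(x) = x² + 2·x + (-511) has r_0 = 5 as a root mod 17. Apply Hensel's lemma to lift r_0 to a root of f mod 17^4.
r_3 = 54184 (mod 83521)

Hensel: r_{i+1} = r_i − f(r_i)·(f′(r_i))^{-1} mod 17^{i+2}, f′(x) = 2x + 2. Iterate:
  r_0 = 5 (mod 17)
  r_1 = 141 (mod 289)
  r_2 = 141 (mod 4913)
  r_3 = 54184 (mod 83521)
Final: r = 54184 satisfies f(r) ≡ 0 mod 17^4.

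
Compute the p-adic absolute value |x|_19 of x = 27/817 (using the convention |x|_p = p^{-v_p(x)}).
|27/817|_19 = 19

Step 1 — compute v_19(x) by factoring powers of 19 out of the numerator and denominator: v_19(27/817) = -1. Step 2 — apply |x|_p = p^{-v_p(x)} = 19^{1} = 19.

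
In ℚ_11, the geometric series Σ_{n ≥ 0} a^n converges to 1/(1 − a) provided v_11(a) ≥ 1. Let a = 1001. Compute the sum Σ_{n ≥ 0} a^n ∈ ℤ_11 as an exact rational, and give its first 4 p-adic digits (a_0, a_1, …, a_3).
Σ a^n = 1/(1 − a) = -1/1000;  first 4 digits = (1, 3, 6, 10)

v_11(a) = 1 ≥ 1, so the series converges in ℤ_11 to 1/(1 − a) = 1/(1 − 1001) = -1/1000. Expand this rational in ℤ_11: compute digits iteratively via d_i = x_i mod 11, x_{i+1} = (x_i − d_i)/11. The first 4 digits are (1, 3, 6, 10).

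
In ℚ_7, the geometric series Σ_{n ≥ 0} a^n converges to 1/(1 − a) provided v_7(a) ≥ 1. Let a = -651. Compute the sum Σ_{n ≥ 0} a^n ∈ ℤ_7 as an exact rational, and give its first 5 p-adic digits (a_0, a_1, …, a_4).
Σ a^n = 1/(1 − a) = 1/652;  first 5 digits = (1, 5, 4, 0, 0)

v_7(a) = 1 ≥ 1, so the series converges in ℤ_7 to 1/(1 − a) = 1/(1 − (-651)) = 1/652. Expand this rational in ℤ_7: compute digits iteratively via d_i = x_i mod 7, x_{i+1} = (x_i − d_i)/7. The first 5 digits are (1, 5, 4, 0, 0).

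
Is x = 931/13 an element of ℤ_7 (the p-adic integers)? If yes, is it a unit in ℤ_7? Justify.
x ∈ ℤ_7 but not a unit; v_7(x) = 2 > 0

ℤ_7 = {x ∈ ℚ_7 : v_7(x) ≥ 0} and ℤ_7^× = {x ∈ ℤ_7 : v_7(x) = 0}. Here v_7(931/13) = v_7(num) − v_7(den) = 2; compare against these criteria.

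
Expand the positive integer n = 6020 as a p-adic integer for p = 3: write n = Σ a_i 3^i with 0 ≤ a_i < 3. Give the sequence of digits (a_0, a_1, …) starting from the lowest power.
(a_0, a_1, …) = (2, 2, 2, 0, 2, 0, 2, 2)

Repeated division by 3 gives the digits low-to-high: 6020 = 2 + 2·3^1 + 2·3^2 + 2·3^4 + 2·3^6 + 2·3^7. Digit sequence: (2, 2, 2, 0, 2, 0, 2, 2).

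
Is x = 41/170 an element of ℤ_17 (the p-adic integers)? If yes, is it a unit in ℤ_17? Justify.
x ∉ ℤ_17 (v_17(x) = -1 < 0)

ℤ_17 = {x ∈ ℚ_17 : v_17(x) ≥ 0} and ℤ_17^× = {x ∈ ℤ_17 : v_17(x) = 0}. Here v_17(41/170) = v_17(num) − v_17(den) = -1; compare against these criteria.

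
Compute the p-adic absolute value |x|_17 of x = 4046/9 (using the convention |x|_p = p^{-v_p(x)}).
|4046/9|_17 = 1/289

Step 1 — compute v_17(x) by factoring powers of 17 out of the numerator and denominator: v_17(4046/9) = 2. Step 2 — apply |x|_p = p^{-v_p(x)} = 17^{-2} = 1/289.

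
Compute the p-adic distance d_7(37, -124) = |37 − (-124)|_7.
d_7(37, -124) = 1/7

Step 1 — x − y = 37 − (-124) = 161. Step 2 — v_7(161) = 1 (factor: 161 = (7^1 · 23); the sign does not affect v_p). Step 3 — |x − y|_7 = 7^{-1} = 1/7.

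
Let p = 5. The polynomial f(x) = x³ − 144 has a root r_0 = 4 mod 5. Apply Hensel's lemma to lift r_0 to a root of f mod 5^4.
r_3 = 439 (mod 625)

Hensel: r_{i+1} = r_i − f(r_i)/f′(r_i) mod 5^{i+2}, where f′(x) = 3x². Iterate:
  r_0 = 4 (mod 5)
  r_1 = 14 (mod 25)
  r_2 = 64 (mod 125)
  r_3 = 439 (mod 625)
Final: r = 439 with f(r) ≡ 0 mod 5^4.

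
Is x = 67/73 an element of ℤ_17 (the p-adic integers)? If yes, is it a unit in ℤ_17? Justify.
x ∈ ℤ_17^× (unit); v_17(x) = 0

ℤ_17 = {x ∈ ℚ_17 : v_17(x) ≥ 0} and ℤ_17^× = {x ∈ ℤ_17 : v_17(x) = 0}. Here v_17(67/73) = v_17(num) − v_17(den) = 0; compare against these criteria.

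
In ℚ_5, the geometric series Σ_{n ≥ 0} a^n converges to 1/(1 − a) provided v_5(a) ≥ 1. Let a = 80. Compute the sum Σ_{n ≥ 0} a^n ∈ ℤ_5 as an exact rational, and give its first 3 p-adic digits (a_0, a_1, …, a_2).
Σ a^n = 1/(1 − a) = -1/79;  first 3 digits = (1, 1, 4)

v_5(a) = 1 ≥ 1, so the series converges in ℤ_5 to 1/(1 − a) = 1/(1 − 80) = -1/79. Expand this rational in ℤ_5: compute digits iteratively via d_i = x_i mod 5, x_{i+1} = (x_i − d_i)/5. The first 3 digits are (1, 1, 4).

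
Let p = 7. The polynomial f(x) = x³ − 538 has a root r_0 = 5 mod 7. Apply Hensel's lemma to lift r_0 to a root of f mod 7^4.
r_3 = 1636 (mod 2401)

Hensel: r_{i+1} = r_i − f(r_i)/f′(r_i) mod 7^{i+2}, where f′(x) = 3x². Iterate:
  r_0 = 5 (mod 7)
  r_1 = 19 (mod 49)
  r_2 = 264 (mod 343)
  r_3 = 1636 (mod 2401)
Final: r = 1636 with f(r) ≡ 0 mod 7^4.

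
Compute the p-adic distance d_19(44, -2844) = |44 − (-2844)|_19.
d_19(44, -2844) = 1/361

Step 1 — x − y = 44 − (-2844) = 2888. Step 2 — v_19(2888) = 2 (factor: 2888 = (19^2 · 8); the sign does not affect v_p). Step 3 — |x − y|_19 = 19^{-2} = 1/361.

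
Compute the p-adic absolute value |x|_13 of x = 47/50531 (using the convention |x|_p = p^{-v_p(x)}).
|47/50531|_13 = 2197

Step 1 — compute v_13(x) by factoring powers of 13 out of the numerator and denominator: v_13(47/50531) = -3. Step 2 — apply |x|_p = p^{-v_p(x)} = 13^{3} = 2197.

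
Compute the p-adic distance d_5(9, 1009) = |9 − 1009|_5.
d_5(9, 1009) = 1/125

Step 1 — x − y = 9 − 1009 = -1000. Step 2 — v_5(-1000) = 3 (factor: -1000 = −(5^3 · 8); the sign does not affect v_p). Step 3 — |x − y|_5 = 5^{-3} = 1/125.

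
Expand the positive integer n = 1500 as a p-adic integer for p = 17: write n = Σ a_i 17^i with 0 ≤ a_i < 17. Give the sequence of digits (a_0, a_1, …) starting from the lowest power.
(a_0, a_1, …) = (4, 3, 5)

Repeated division by 17 gives the digits low-to-high: 1500 = 4 + 3·17^1 + 5·17^2. Digit sequence: (4, 3, 5).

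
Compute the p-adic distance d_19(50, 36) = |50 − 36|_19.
d_19(50, 36) = 1

Step 1 — x − y = 50 − 36 = 14. Step 2 — v_19(14) = 0 (factor: 14 = (19^0 · 14); the sign does not affect v_p). Step 3 — |x − y|_19 = 19^{0} = 1.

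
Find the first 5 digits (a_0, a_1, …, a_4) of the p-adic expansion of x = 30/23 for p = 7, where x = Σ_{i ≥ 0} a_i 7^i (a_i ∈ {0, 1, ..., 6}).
(a_0, …, a_4) = (1, 4, 4, 3, 1)

v_7(30/23) = 0 (numerator and denominator both coprime to 7), so x ∈ ℤ_7^×. Compute digits iteratively via a_i = x_i mod 7, x_{i+1} = (x_i − a_i)/7, with x_0 = x:
  x_0 = 30/23;  a_0 = 1;  x_1 = (x_0 − 1)/7 = 1/23
  x_1 = 1/23;  a_1 = 4;  x_2 = (x_1 − 4)/7 = -13/23
  x_2 = -13/23;  a_2 = 4;  x_3 = (x_2 − 4)/7 = -15/23
  x_3 = -15/23;  a_3 = 3;  x_4 = (x_3 − 3)/7 = -12/23
  x_4 = -12/23;  a_4 = 1;  x_5 = (x_4 − 1)/7 = -5/23
Digits: (1, 4, 4, 3, 1).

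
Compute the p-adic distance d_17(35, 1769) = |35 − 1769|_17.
d_17(35, 1769) = 1/289

Step 1 — x − y = 35 − 1769 = -1734. Step 2 — v_17(-1734) = 2 (factor: -1734 = −(17^2 · 6); the sign does not affect v_p). Step 3 — |x − y|_17 = 17^{-2} = 1/289.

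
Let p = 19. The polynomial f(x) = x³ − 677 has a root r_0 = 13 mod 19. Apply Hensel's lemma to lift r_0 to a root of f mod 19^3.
r_2 = 868 (mod 6859)

Hensel: r_{i+1} = r_i − f(r_i)/f′(r_i) mod 19^{i+2}, where f′(x) = 3x². Iterate:
  r_0 = 13 (mod 19)
  r_1 = 146 (mod 361)
  r_2 = 868 (mod 6859)
Final: r = 868 with f(r) ≡ 0 mod 19^3.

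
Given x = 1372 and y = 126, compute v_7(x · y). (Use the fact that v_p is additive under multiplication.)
v_7(172872) = 4

v_p(x) = 3 (factor: 1372 = 7^3 · 4); v_p(y) = 1 (factor: 126 = 7^1 · 18). Additivity: v_p(xy) = v_p(x) + v_p(y) = 3 + 1 = 4. (Direct check: xy = 172872 = 7^4 · (72).)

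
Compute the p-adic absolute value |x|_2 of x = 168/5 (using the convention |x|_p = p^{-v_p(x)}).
|168/5|_2 = 1/8

Step 1 — compute v_2(x) by factoring powers of 2 out of the numerator and denominator: v_2(168/5) = 3. Step 2 — apply |x|_p = p^{-v_p(x)} = 2^{-3} = 1/8.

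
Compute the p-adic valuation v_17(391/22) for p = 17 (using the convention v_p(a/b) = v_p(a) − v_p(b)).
v_17(391/22) = 1

Factor powers of 17 from the numerator and denominator of the reduced fraction: 391 = 17^1 · 23 and 22 = 17^0 · 22. Apply v_p(a/b) = v_p(a) − v_p(b): v_17(391/22) = 1 − 0 = 1.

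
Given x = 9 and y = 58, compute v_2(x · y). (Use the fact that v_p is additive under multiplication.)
v_2(522) = 1

v_p(x) = 0 (factor: 9 = 2^0 · 9); v_p(y) = 1 (factor: 58 = 2^1 · 29). Additivity: v_p(xy) = v_p(x) + v_p(y) = 0 + 1 = 1. (Direct check: xy = 522 = 2^1 · (261).)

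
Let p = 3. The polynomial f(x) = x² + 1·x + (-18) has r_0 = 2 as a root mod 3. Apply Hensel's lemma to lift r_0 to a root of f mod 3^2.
r_1 = 8 (mod 9)

Hensel: r_{i+1} = r_i − f(r_i)·(f′(r_i))^{-1} mod 3^{i+2}, f′(x) = 2x + 1. Iterate:
  r_0 = 2 (mod 3)
  r_1 = 8 (mod 9)
Final: r = 8 satisfies f(r) ≡ 0 mod 3^2.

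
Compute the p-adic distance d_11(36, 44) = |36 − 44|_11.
d_11(36, 44) = 1

Step 1 — x − y = 36 − 44 = -8. Step 2 — v_11(-8) = 0 (factor: -8 = −(11^0 · 8); the sign does not affect v_p). Step 3 — |x − y|_11 = 11^{0} = 1.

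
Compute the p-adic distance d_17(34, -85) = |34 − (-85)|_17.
d_17(34, -85) = 1/17

Step 1 — x − y = 34 − (-85) = 119. Step 2 — v_17(119) = 1 (factor: 119 = (17^1 · 7); the sign does not affect v_p). Step 3 — |x − y|_17 = 17^{-1} = 1/17.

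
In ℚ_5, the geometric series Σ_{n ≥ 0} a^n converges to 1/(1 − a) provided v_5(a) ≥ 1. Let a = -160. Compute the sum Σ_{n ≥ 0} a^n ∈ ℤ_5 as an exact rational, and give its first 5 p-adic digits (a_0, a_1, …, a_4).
Σ a^n = 1/(1 − a) = 1/161;  first 5 digits = (1, 3, 2, 0, 3)

v_5(a) = 1 ≥ 1, so the series converges in ℤ_5 to 1/(1 − a) = 1/(1 − (-160)) = 1/161. Expand this rational in ℤ_5: compute digits iteratively via d_i = x_i mod 5, x_{i+1} = (x_i − d_i)/5. The first 5 digits are (1, 3, 2, 0, 3).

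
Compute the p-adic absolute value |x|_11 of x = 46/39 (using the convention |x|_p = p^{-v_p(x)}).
|46/39|_11 = 1

Step 1 — compute v_11(x) by factoring powers of 11 out of the numerator and denominator: v_11(46/39) = 0. Step 2 — apply |x|_p = p^{-v_p(x)} = 11^{0} = 1.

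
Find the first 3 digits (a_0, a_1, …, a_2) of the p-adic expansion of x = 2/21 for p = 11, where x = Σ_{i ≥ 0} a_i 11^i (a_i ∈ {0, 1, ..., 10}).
(a_0, …, a_2) = (9, 6, 2)

v_11(2/21) = 0 (numerator and denominator both coprime to 11), so x ∈ ℤ_11^×. Compute digits iteratively via a_i = x_i mod 11, x_{i+1} = (x_i − a_i)/11, with x_0 = x:
  x_0 = 2/21;  a_0 = 9;  x_1 = (x_0 − 9)/11 = -17/21
  x_1 = -17/21;  a_1 = 6;  x_2 = (x_1 − 6)/11 = -13/21
  x_2 = -13/21;  a_2 = 2;  x_3 = (x_2 − 2)/11 = -5/21
Digits: (9, 6, 2).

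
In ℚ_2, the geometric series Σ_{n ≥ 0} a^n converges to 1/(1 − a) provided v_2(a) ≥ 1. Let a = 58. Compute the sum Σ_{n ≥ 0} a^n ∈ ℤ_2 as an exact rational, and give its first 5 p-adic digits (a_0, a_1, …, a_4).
Σ a^n = 1/(1 − a) = -1/57;  first 5 digits = (1, 1, 1, 0, 1)

v_2(a) = 1 ≥ 1, so the series converges in ℤ_2 to 1/(1 − a) = 1/(1 − 58) = -1/57. Expand this rational in ℤ_2: compute digits iteratively via d_i = x_i mod 2, x_{i+1} = (x_i − d_i)/2. The first 5 digits are (1, 1, 1, 0, 1).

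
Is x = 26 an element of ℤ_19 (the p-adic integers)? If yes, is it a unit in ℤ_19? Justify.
x ∈ ℤ_19^× (unit); v_19(x) = 0

ℤ_19 = {x ∈ ℚ_19 : v_19(x) ≥ 0} and ℤ_19^× = {x ∈ ℤ_19 : v_19(x) = 0}. Here v_19(26) = v_19(num) − v_19(den) = 0; compare against these criteria.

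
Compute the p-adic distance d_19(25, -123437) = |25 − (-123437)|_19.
d_19(25, -123437) = 1/6859

Step 1 — x − y = 25 − (-123437) = 123462. Step 2 — v_19(123462) = 3 (factor: 123462 = (19^3 · 18); the sign does not affect v_p). Step 3 — |x − y|_19 = 19^{-3} = 1/6859.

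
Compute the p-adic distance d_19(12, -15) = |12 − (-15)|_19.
d_19(12, -15) = 1

Step 1 — x − y = 12 − (-15) = 27. Step 2 — v_19(27) = 0 (factor: 27 = (19^0 · 27); the sign does not affect v_p). Step 3 — |x − y|_19 = 19^{0} = 1.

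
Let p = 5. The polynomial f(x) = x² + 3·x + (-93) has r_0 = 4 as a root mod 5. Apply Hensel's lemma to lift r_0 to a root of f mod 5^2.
r_1 = 19 (mod 25)

Hensel: r_{i+1} = r_i − f(r_i)·(f′(r_i))^{-1} mod 5^{i+2}, f′(x) = 2x + 3. Iterate:
  r_0 = 4 (mod 5)
  r_1 = 19 (mod 25)
Final: r = 19 satisfies f(r) ≡ 0 mod 5^2.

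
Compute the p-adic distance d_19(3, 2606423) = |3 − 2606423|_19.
d_19(3, 2606423) = 1/130321

Step 1 — x − y = 3 − 2606423 = -2606420. Step 2 — v_19(-2606420) = 4 (factor: -2606420 = −(19^4 · 20); the sign does not affect v_p). Step 3 — |x − y|_19 = 19^{-4} = 1/130321.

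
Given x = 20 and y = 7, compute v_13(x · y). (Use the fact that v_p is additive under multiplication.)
v_13(140) = 0

v_p(x) = 0 (factor: 20 = 13^0 · 20); v_p(y) = 0 (factor: 7 = 13^0 · 7). Additivity: v_p(xy) = v_p(x) + v_p(y) = 0 + 0 = 0. (Direct check: xy = 140 = 13^0 · (140).)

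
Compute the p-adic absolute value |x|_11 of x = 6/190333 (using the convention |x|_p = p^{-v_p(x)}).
|6/190333|_11 = 14641

Step 1 — compute v_11(x) by factoring powers of 11 out of the numerator and denominator: v_11(6/190333) = -4. Step 2 — apply |x|_p = p^{-v_p(x)} = 11^{4} = 14641.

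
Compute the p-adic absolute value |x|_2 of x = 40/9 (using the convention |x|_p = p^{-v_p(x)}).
|40/9|_2 = 1/8

Step 1 — compute v_2(x) by factoring powers of 2 out of the numerator and denominator: v_2(40/9) = 3. Step 2 — apply |x|_p = p^{-v_p(x)} = 2^{-3} = 1/8.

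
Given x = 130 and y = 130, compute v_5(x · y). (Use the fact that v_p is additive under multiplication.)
v_5(16900) = 2

v_p(x) = 1 (factor: 130 = 5^1 · 26); v_p(y) = 1 (factor: 130 = 5^1 · 26). Additivity: v_p(xy) = v_p(x) + v_p(y) = 1 + 1 = 2. (Direct check: xy = 16900 = 5^2 · (676).)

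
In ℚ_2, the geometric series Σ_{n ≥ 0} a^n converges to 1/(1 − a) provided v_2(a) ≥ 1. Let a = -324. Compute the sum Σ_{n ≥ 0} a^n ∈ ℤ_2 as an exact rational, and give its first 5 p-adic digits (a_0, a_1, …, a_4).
Σ a^n = 1/(1 − a) = 1/325;  first 5 digits = (1, 0, 1, 1, 0)

v_2(a) = 2 ≥ 1, so the series converges in ℤ_2 to 1/(1 − a) = 1/(1 − (-324)) = 1/325. Expand this rational in ℤ_2: compute digits iteratively via d_i = x_i mod 2, x_{i+1} = (x_i − d_i)/2. The first 5 digits are (1, 0, 1, 1, 0).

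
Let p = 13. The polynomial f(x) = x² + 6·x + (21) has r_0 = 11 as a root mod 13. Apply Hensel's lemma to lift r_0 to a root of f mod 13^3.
r_2 = 245 (mod 2197)

Hensel: r_{i+1} = r_i − f(r_i)·(f′(r_i))^{-1} mod 13^{i+2}, f′(x) = 2x + 6. Iterate:
  r_0 = 11 (mod 13)
  r_1 = 76 (mod 169)
  r_2 = 245 (mod 2197)
Final: r = 245 satisfies f(r) ≡ 0 mod 13^3.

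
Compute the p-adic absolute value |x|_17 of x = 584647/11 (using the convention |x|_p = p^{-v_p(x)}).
|584647/11|_17 = 1/83521

Step 1 — compute v_17(x) by factoring powers of 17 out of the numerator and denominator: v_17(584647/11) = 4. Step 2 — apply |x|_p = p^{-v_p(x)} = 17^{-4} = 1/83521.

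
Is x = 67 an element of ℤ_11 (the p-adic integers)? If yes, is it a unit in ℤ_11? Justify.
x ∈ ℤ_11^× (unit); v_11(x) = 0

ℤ_11 = {x ∈ ℚ_11 : v_11(x) ≥ 0} and ℤ_11^× = {x ∈ ℤ_11 : v_11(x) = 0}. Here v_11(67) = v_11(num) − v_11(den) = 0; compare against these criteria.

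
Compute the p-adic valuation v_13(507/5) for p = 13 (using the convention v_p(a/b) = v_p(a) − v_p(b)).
v_13(507/5) = 2

Factor powers of 13 from the numerator and denominator of the reduced fraction: 507 = 13^2 · 3 and 5 = 13^0 · 5. Apply v_p(a/b) = v_p(a) − v_p(b): v_13(507/5) = 2 − 0 = 2.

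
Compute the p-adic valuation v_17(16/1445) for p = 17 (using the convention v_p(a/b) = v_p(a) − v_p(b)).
v_17(16/1445) = -2

Factor powers of 17 from the numerator and denominator of the reduced fraction: 16 = 17^0 · 16 and 1445 = 17^2 · 5. Apply v_p(a/b) = v_p(a) − v_p(b): v_17(16/1445) = 0 − 2 = -2.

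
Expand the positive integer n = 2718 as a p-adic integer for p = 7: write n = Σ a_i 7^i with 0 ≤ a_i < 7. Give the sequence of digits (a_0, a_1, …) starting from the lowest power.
(a_0, a_1, …) = (2, 3, 6, 0, 1)

Repeated division by 7 gives the digits low-to-high: 2718 = 2 + 3·7^1 + 6·7^2 + 1·7^4. Digit sequence: (2, 3, 6, 0, 1).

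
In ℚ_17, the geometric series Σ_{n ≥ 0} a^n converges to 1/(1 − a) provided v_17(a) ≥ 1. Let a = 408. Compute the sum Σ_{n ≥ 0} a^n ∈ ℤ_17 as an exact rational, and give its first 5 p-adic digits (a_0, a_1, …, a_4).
Σ a^n = 1/(1 − a) = -1/407;  first 5 digits = (1, 7, 16, 2, 3)

v_17(a) = 1 ≥ 1, so the series converges in ℤ_17 to 1/(1 − a) = 1/(1 − 408) = -1/407. Expand this rational in ℤ_17: compute digits iteratively via d_i = x_i mod 17, x_{i+1} = (x_i − d_i)/17. The first 5 digits are (1, 7, 16, 2, 3).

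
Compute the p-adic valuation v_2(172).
v_2(172) = 2

v_2(n) is the largest exponent k such that 2^k divides n. Factor out: 172 = 2^2 · 43. (Sign doesn't affect v_p.) So v_2(172) = 2.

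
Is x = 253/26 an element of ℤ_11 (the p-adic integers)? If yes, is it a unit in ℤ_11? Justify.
x ∈ ℤ_11 but not a unit; v_11(x) = 1 > 0

ℤ_11 = {x ∈ ℚ_11 : v_11(x) ≥ 0} and ℤ_11^× = {x ∈ ℤ_11 : v_11(x) = 0}. Here v_11(253/26) = v_11(num) − v_11(den) = 1; compare against these criteria.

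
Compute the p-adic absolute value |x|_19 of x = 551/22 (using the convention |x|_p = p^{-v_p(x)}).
|551/22|_19 = 1/19

Step 1 — compute v_19(x) by factoring powers of 19 out of the numerator and denominator: v_19(551/22) = 1. Step 2 — apply |x|_p = p^{-v_p(x)} = 19^{-1} = 1/19.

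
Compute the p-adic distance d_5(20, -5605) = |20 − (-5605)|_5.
d_5(20, -5605) = 1/625

Step 1 — x − y = 20 − (-5605) = 5625. Step 2 — v_5(5625) = 4 (factor: 5625 = (5^4 · 9); the sign does not affect v_p). Step 3 — |x − y|_5 = 5^{-4} = 1/625.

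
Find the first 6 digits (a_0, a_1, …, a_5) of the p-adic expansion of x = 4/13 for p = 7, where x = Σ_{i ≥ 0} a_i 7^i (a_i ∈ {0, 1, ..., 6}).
(a_0, …, a_5) = (3, 5, 3, 0, 1, 2)

v_7(4/13) = 0 (numerator and denominator both coprime to 7), so x ∈ ℤ_7^×. Compute digits iteratively via a_i = x_i mod 7, x_{i+1} = (x_i − a_i)/7, with x_0 = x:
  x_0 = 4/13;  a_0 = 3;  x_1 = (x_0 − 3)/7 = -5/13
  x_1 = -5/13;  a_1 = 5;  x_2 = (x_1 − 5)/7 = -10/13
  x_2 = -10/13;  a_2 = 3;  x_3 = (x_2 − 3)/7 = -7/13
  x_3 = -7/13;  a_3 = 0;  x_4 = (x_3 − 0)/7 = -1/13
  x_4 = -1/13;  a_4 = 1;  x_5 = (x_4 − 1)/7 = -2/13
  x_5 = -2/13;  a_5 = 2;  x_6 = (x_5 − 2)/7 = -4/13
Digits: (3, 5, 3, 0, 1, 2).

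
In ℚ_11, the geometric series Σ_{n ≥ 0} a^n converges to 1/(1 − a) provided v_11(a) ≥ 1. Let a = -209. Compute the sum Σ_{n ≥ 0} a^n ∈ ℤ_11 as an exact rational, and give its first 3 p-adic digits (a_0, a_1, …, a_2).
Σ a^n = 1/(1 − a) = 1/210;  first 3 digits = (1, 3, 7)

v_11(a) = 1 ≥ 1, so the series converges in ℤ_11 to 1/(1 − a) = 1/(1 − (-209)) = 1/210. Expand this rational in ℤ_11: compute digits iteratively via d_i = x_i mod 11, x_{i+1} = (x_i − d_i)/11. The first 3 digits are (1, 3, 7).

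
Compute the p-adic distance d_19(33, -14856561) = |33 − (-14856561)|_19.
d_19(33, -14856561) = 1/2476099

Step 1 — x − y = 33 − (-14856561) = 14856594. Step 2 — v_19(14856594) = 5 (factor: 14856594 = (19^5 · 6); the sign does not affect v_p). Step 3 — |x − y|_19 = 19^{-5} = 1/2476099.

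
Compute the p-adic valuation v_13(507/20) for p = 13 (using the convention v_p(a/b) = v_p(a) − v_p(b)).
v_13(507/20) = 2

Factor powers of 13 from the numerator and denominator of the reduced fraction: 507 = 13^2 · 3 and 20 = 13^0 · 20. Apply v_p(a/b) = v_p(a) − v_p(b): v_13(507/20) = 2 − 0 = 2.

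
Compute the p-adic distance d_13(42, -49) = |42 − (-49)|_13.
d_13(42, -49) = 1/13

Step 1 — x − y = 42 − (-49) = 91. Step 2 — v_13(91) = 1 (factor: 91 = (13^1 · 7); the sign does not affect v_p). Step 3 — |x − y|_13 = 13^{-1} = 1/13.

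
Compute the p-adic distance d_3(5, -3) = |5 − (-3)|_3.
d_3(5, -3) = 1

Step 1 — x − y = 5 − (-3) = 8. Step 2 — v_3(8) = 0 (factor: 8 = (3^0 · 8); the sign does not affect v_p). Step 3 — |x − y|_3 = 3^{0} = 1.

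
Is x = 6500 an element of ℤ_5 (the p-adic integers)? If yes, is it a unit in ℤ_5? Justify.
x ∈ ℤ_5 but not a unit; v_5(x) = 3 > 0

ℤ_5 = {x ∈ ℚ_5 : v_5(x) ≥ 0} and ℤ_5^× = {x ∈ ℤ_5 : v_5(x) = 0}. Here v_5(6500) = v_5(num) − v_5(den) = 3; compare against these criteria.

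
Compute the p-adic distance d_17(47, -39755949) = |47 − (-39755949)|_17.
d_17(47, -39755949) = 1/1419857

Step 1 — x − y = 47 − (-39755949) = 39755996. Step 2 — v_17(39755996) = 5 (factor: 39755996 = (17^5 · 28); the sign does not affect v_p). Step 3 — |x − y|_17 = 17^{-5} = 1/1419857.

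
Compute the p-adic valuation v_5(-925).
v_5(-925) = 2

v_5(n) is the largest exponent k such that 5^k divides n. Factor out: -925 = -5^2 · 37. (Sign doesn't affect v_p.) So v_5(-925) = 2.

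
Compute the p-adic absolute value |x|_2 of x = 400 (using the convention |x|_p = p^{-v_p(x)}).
|400|_2 = 1/16

Step 1 — compute v_2(x) by factoring powers of 2 out of the numerator and denominator: v_2(400) = 4. Step 2 — apply |x|_p = p^{-v_p(x)} = 2^{-4} = 1/16.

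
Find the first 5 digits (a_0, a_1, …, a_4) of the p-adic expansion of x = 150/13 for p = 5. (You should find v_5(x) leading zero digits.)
(a_0, …, a_4) = (0, 0, 2, 2, 3)

v_5(150/13) = 2, so a_0 = ... = a_1 = 0. Factor out: x = 5^2 · u with u = 6/13 a unit in ℤ_5. Expand u iteratively via a_{v+i} = u_i mod 5, u_{i+1} = (u_i − a_{v+i})/5:
  u_0 = 6/13;  a_2 = 2;  u_1 = (u_0 − 2)/5 = -4/13
  u_1 = -4/13;  a_3 = 2;  u_2 = (u_1 − 2)/5 = -6/13
  u_2 = -6/13;  a_4 = 3;  u_3 = (u_2 − 3)/5 = -9/13
Digits: (0, 0, 2, 2, 3).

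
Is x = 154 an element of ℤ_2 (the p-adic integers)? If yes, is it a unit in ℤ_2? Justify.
x ∈ ℤ_2 but not a unit; v_2(x) = 1 > 0

ℤ_2 = {x ∈ ℚ_2 : v_2(x) ≥ 0} and ℤ_2^× = {x ∈ ℤ_2 : v_2(x) = 0}. Here v_2(154) = v_2(num) − v_2(den) = 1; compare against these criteria.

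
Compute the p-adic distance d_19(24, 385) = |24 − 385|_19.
d_19(24, 385) = 1/361

Step 1 — x − y = 24 − 385 = -361. Step 2 — v_19(-361) = 2 (factor: -361 = −(19^2 · 1); the sign does not affect v_p). Step 3 — |x − y|_19 = 19^{-2} = 1/361.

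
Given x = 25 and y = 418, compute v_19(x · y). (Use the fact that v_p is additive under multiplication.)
v_19(10450) = 1

v_p(x) = 0 (factor: 25 = 19^0 · 25); v_p(y) = 1 (factor: 418 = 19^1 · 22). Additivity: v_p(xy) = v_p(x) + v_p(y) = 0 + 1 = 1. (Direct check: xy = 10450 = 19^1 · (550).)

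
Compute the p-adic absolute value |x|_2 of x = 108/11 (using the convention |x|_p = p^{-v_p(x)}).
|108/11|_2 = 1/4

Step 1 — compute v_2(x) by factoring powers of 2 out of the numerator and denominator: v_2(108/11) = 2. Step 2 — apply |x|_p = p^{-v_p(x)} = 2^{-2} = 1/4.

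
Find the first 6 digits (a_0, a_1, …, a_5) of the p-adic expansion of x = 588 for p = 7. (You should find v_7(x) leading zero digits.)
(a_0, …, a_5) = (0, 0, 5, 1, 0, 0)

v_7(588) = 2, so a_0 = ... = a_1 = 0. Factor out: x = 7^2 · u with u = 12 a unit in ℤ_7. Expand u iteratively via a_{v+i} = u_i mod 7, u_{i+1} = (u_i − a_{v+i})/7:
  u_0 = 12;  a_2 = 5;  u_1 = (u_0 − 5)/7 = 1
  u_1 = 1;  a_3 = 1;  u_2 = (u_1 − 1)/7 = 0
  u_2 = 0;  a_4 = 0;  u_3 = (u_2 − 0)/7 = 0
  u_3 = 0;  a_5 = 0;  u_4 = (u_3 − 0)/7 = 0
Digits: (0, 0, 5, 1, 0, 0).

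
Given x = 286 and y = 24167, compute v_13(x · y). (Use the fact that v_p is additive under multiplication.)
v_13(6911762) = 4

v_p(x) = 1 (factor: 286 = 13^1 · 22); v_p(y) = 3 (factor: 24167 = 13^3 · 11). Additivity: v_p(xy) = v_p(x) + v_p(y) = 1 + 3 = 4. (Direct check: xy = 6911762 = 13^4 · (242).)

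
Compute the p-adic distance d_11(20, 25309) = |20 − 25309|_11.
d_11(20, 25309) = 1/1331

Step 1 — x − y = 20 − 25309 = -25289. Step 2 — v_11(-25289) = 3 (factor: -25289 = −(11^3 · 19); the sign does not affect v_p). Step 3 — |x − y|_11 = 11^{-3} = 1/1331.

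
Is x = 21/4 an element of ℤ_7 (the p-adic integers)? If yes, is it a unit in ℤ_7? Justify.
x ∈ ℤ_7 but not a unit; v_7(x) = 1 > 0

ℤ_7 = {x ∈ ℚ_7 : v_7(x) ≥ 0} and ℤ_7^× = {x ∈ ℤ_7 : v_7(x) = 0}. Here v_7(21/4) = v_7(num) − v_7(den) = 1; compare against these criteria.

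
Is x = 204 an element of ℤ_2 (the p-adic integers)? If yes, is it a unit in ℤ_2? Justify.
x ∈ ℤ_2 but not a unit; v_2(x) = 2 > 0

ℤ_2 = {x ∈ ℚ_2 : v_2(x) ≥ 0} and ℤ_2^× = {x ∈ ℤ_2 : v_2(x) = 0}. Here v_2(204) = v_2(num) − v_2(den) = 2; compare against these criteria.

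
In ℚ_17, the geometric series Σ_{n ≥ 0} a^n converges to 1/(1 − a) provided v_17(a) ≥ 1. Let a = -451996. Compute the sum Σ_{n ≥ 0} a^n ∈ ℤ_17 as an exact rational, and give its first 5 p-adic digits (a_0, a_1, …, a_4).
Σ a^n = 1/(1 − a) = 1/451997;  first 5 digits = (1, 0, 0, 10, 11)

v_17(a) = 3 ≥ 1, so the series converges in ℤ_17 to 1/(1 − a) = 1/(1 − (-451996)) = 1/451997. Expand this rational in ℤ_17: compute digits iteratively via d_i = x_i mod 17, x_{i+1} = (x_i − d_i)/17. The first 5 digits are (1, 0, 0, 10, 11).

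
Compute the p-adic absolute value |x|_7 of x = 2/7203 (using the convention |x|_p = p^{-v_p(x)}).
|2/7203|_7 = 2401

Step 1 — compute v_7(x) by factoring powers of 7 out of the numerator and denominator: v_7(2/7203) = -4. Step 2 — apply |x|_p = p^{-v_p(x)} = 7^{4} = 2401.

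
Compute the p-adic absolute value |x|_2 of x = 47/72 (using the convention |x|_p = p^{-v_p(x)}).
|47/72|_2 = 8

Step 1 — compute v_2(x) by factoring powers of 2 out of the numerator and denominator: v_2(47/72) = -3. Step 2 — apply |x|_p = p^{-v_p(x)} = 2^{3} = 8.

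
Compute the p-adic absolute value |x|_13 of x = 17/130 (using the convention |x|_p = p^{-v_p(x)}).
|17/130|_13 = 13

Step 1 — compute v_13(x) by factoring powers of 13 out of the numerator and denominator: v_13(17/130) = -1. Step 2 — apply |x|_p = p^{-v_p(x)} = 13^{1} = 13.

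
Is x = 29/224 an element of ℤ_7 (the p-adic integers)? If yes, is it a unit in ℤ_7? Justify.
x ∉ ℤ_7 (v_7(x) = -1 < 0)

ℤ_7 = {x ∈ ℚ_7 : v_7(x) ≥ 0} and ℤ_7^× = {x ∈ ℤ_7 : v_7(x) = 0}. Here v_7(29/224) = v_7(num) − v_7(den) = -1; compare against these criteria.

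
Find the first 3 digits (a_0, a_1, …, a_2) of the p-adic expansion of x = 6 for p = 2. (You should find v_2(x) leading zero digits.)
(a_0, …, a_2) = (0, 1, 1)

v_2(6) = 1, so a_0 = ... = a_0 = 0. Factor out: x = 2^1 · u with u = 3 a unit in ℤ_2. Expand u iteratively via a_{v+i} = u_i mod 2, u_{i+1} = (u_i − a_{v+i})/2:
  u_0 = 3;  a_1 = 1;  u_1 = (u_0 − 1)/2 = 1
  u_1 = 1;  a_2 = 1;  u_2 = (u_1 − 1)/2 = 0
Digits: (0, 1, 1).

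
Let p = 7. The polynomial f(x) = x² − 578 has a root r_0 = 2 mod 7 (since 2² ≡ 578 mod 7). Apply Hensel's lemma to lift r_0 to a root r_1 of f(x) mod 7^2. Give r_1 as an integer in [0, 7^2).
r_1 = 23 (mod 49)

Hensel's recurrence: r_{i+1} = r_i − f(r_i)·(f′(r_i))^{-1} mod 7^{i+2}, with f′(x) = 2x. Iterate:
  r_0 = 2 (mod 7)
  r_1 = 23 (mod 49)
Final: r_1 = 23, and one checks f(r_1) ≡ 0 mod 7^2.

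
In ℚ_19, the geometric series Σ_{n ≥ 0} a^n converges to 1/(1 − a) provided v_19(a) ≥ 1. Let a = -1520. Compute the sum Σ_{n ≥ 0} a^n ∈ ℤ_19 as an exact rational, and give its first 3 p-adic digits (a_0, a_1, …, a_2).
Σ a^n = 1/(1 − a) = 1/1521;  first 3 digits = (1, 15, 11)

v_19(a) = 1 ≥ 1, so the series converges in ℤ_19 to 1/(1 − a) = 1/(1 − (-1520)) = 1/1521. Expand this rational in ℤ_19: compute digits iteratively via d_i = x_i mod 19, x_{i+1} = (x_i − d_i)/19. The first 3 digits are (1, 15, 11).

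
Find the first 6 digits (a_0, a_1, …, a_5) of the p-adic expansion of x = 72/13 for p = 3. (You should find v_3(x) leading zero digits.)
(a_0, …, a_5) = (0, 0, 2, 0, 1, 1)

v_3(72/13) = 2, so a_0 = ... = a_1 = 0. Factor out: x = 3^2 · u with u = 8/13 a unit in ℤ_3. Expand u iteratively via a_{v+i} = u_i mod 3, u_{i+1} = (u_i − a_{v+i})/3:
  u_0 = 8/13;  a_2 = 2;  u_1 = (u_0 − 2)/3 = -6/13
  u_1 = -6/13;  a_3 = 0;  u_2 = (u_1 − 0)/3 = -2/13
  u_2 = -2/13;  a_4 = 1;  u_3 = (u_2 − 1)/3 = -5/13
  u_3 = -5/13;  a_5 = 1;  u_4 = (u_3 − 1)/3 = -6/13
Digits: (0, 0, 2, 0, 1, 1).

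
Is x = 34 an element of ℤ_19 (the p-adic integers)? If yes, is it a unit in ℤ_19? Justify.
x ∈ ℤ_19^× (unit); v_19(x) = 0

ℤ_19 = {x ∈ ℚ_19 : v_19(x) ≥ 0} and ℤ_19^× = {x ∈ ℤ_19 : v_19(x) = 0}. Here v_19(34) = v_19(num) − v_19(den) = 0; compare against these criteria.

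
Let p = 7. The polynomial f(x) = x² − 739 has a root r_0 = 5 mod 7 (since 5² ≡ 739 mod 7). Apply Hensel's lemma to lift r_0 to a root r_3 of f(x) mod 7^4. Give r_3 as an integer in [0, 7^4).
r_3 = 1615 (mod 2401)

Hensel's recurrence: r_{i+1} = r_i − f(r_i)·(f′(r_i))^{-1} mod 7^{i+2}, with f′(x) = 2x. Iterate:
  r_0 = 5 (mod 7)
  r_1 = 47 (mod 49)
  r_2 = 243 (mod 343)
  r_3 = 1615 (mod 2401)
Final: r_3 = 1615, and one checks f(r_3) ≡ 0 mod 7^4.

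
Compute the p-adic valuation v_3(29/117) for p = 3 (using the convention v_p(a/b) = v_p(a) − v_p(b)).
v_3(29/117) = -2

Factor powers of 3 from the numerator and denominator of the reduced fraction: 29 = 3^0 · 29 and 117 = 3^2 · 13. Apply v_p(a/b) = v_p(a) − v_p(b): v_3(29/117) = 0 − 2 = -2.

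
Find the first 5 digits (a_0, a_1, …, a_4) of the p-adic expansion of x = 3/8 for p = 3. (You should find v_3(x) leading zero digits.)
(a_0, …, a_4) = (0, 2, 2, 1, 2)

v_3(3/8) = 1, so a_0 = ... = a_0 = 0. Factor out: x = 3^1 · u with u = 1/8 a unit in ℤ_3. Expand u iteratively via a_{v+i} = u_i mod 3, u_{i+1} = (u_i − a_{v+i})/3:
  u_0 = 1/8;  a_1 = 2;  u_1 = (u_0 − 2)/3 = -5/8
  u_1 = -5/8;  a_2 = 2;  u_2 = (u_1 − 2)/3 = -7/8
  u_2 = -7/8;  a_3 = 1;  u_3 = (u_2 − 1)/3 = -5/8
  u_3 = -5/8;  a_4 = 2;  u_4 = (u_3 − 2)/3 = -7/8
Digits: (0, 2, 2, 1, 2).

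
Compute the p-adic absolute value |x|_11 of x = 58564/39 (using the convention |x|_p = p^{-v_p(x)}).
|58564/39|_11 = 1/14641

Step 1 — compute v_11(x) by factoring powers of 11 out of the numerator and denominator: v_11(58564/39) = 4. Step 2 — apply |x|_p = p^{-v_p(x)} = 11^{-4} = 1/14641.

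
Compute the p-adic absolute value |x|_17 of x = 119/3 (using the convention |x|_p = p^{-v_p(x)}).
|119/3|_17 = 1/17

Step 1 — compute v_17(x) by factoring powers of 17 out of the numerator and denominator: v_17(119/3) = 1. Step 2 — apply |x|_p = p^{-v_p(x)} = 17^{-1} = 1/17.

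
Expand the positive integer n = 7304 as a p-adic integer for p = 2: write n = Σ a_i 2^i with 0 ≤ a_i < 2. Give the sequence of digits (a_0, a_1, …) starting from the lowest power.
(a_0, a_1, …) = (0, 0, 0, 1, 0, 0, 0, 1, 0, 0, 1, 1, 1)

Repeated division by 2 gives the digits low-to-high: 7304 = 1·2^3 + 1·2^7 + 1·2^10 + 1·2^11 + 1·2^12. Digit sequence: (0, 0, 0, 1, 0, 0, 0, 1, 0, 0, 1, 1, 1).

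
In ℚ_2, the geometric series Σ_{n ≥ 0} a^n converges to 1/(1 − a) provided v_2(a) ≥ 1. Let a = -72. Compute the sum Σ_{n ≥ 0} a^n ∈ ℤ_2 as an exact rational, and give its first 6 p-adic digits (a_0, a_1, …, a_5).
Σ a^n = 1/(1 − a) = 1/73;  first 6 digits = (1, 0, 0, 1, 1, 1)

v_2(a) = 3 ≥ 1, so the series converges in ℤ_2 to 1/(1 − a) = 1/(1 − (-72)) = 1/73. Expand this rational in ℤ_2: compute digits iteratively via d_i = x_i mod 2, x_{i+1} = (x_i − d_i)/2. The first 6 digits are (1, 0, 0, 1, 1, 1).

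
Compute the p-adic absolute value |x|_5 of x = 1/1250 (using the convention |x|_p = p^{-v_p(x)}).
|1/1250|_5 = 625

Step 1 — compute v_5(x) by factoring powers of 5 out of the numerator and denominator: v_5(1/1250) = -4. Step 2 — apply |x|_p = p^{-v_p(x)} = 5^{4} = 625.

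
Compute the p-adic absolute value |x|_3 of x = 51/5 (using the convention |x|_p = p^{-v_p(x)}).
|51/5|_3 = 1/3

Step 1 — compute v_3(x) by factoring powers of 3 out of the numerator and denominator: v_3(51/5) = 1. Step 2 — apply |x|_p = p^{-v_p(x)} = 3^{-1} = 1/3.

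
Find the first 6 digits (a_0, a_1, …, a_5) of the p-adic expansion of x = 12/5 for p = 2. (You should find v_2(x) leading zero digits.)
(a_0, …, a_5) = (0, 0, 1, 1, 1, 0)

v_2(12/5) = 2, so a_0 = ... = a_1 = 0. Factor out: x = 2^2 · u with u = 3/5 a unit in ℤ_2. Expand u iteratively via a_{v+i} = u_i mod 2, u_{i+1} = (u_i − a_{v+i})/2:
  u_0 = 3/5;  a_2 = 1;  u_1 = (u_0 − 1)/2 = -1/5
  u_1 = -1/5;  a_3 = 1;  u_2 = (u_1 − 1)/2 = -3/5
  u_2 = -3/5;  a_4 = 1;  u_3 = (u_2 − 1)/2 = -4/5
  u_3 = -4/5;  a_5 = 0;  u_4 = (u_3 − 0)/2 = -2/5
Digits: (0, 0, 1, 1, 1, 0).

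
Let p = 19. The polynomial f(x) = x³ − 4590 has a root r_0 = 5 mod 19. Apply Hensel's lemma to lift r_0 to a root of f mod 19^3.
r_2 = 3843 (mod 6859)

Hensel: r_{i+1} = r_i − f(r_i)/f′(r_i) mod 19^{i+2}, where f′(x) = 3x². Iterate:
  r_0 = 5 (mod 19)
  r_1 = 233 (mod 361)
  r_2 = 3843 (mod 6859)
Final: r = 3843 with f(r) ≡ 0 mod 19^3.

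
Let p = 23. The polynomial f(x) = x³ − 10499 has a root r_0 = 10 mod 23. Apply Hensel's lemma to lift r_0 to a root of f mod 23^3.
r_2 = 516 (mod 12167)

Hensel: r_{i+1} = r_i − f(r_i)/f′(r_i) mod 23^{i+2}, where f′(x) = 3x². Iterate:
  r_0 = 10 (mod 23)
  r_1 = 516 (mod 529)
  r_2 = 516 (mod 12167)
Final: r = 516 with f(r) ≡ 0 mod 23^3.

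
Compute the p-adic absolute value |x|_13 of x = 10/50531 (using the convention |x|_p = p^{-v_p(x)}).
|10/50531|_13 = 2197

Step 1 — compute v_13(x) by factoring powers of 13 out of the numerator and denominator: v_13(10/50531) = -3. Step 2 — apply |x|_p = p^{-v_p(x)} = 13^{3} = 2197.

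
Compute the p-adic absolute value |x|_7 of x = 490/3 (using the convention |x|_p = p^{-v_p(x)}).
|490/3|_7 = 1/49

Step 1 — compute v_7(x) by factoring powers of 7 out of the numerator and denominator: v_7(490/3) = 2. Step 2 — apply |x|_p = p^{-v_p(x)} = 7^{-2} = 1/49.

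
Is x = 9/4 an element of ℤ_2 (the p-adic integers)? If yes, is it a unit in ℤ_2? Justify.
x ∉ ℤ_2 (v_2(x) = -2 < 0)

ℤ_2 = {x ∈ ℚ_2 : v_2(x) ≥ 0} and ℤ_2^× = {x ∈ ℤ_2 : v_2(x) = 0}. Here v_2(9/4) = v_2(num) − v_2(den) = -2; compare against these criteria.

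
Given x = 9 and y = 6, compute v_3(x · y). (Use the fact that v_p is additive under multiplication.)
v_3(54) = 3

v_p(x) = 2 (factor: 9 = 3^2 · 1); v_p(y) = 1 (factor: 6 = 3^1 · 2). Additivity: v_p(xy) = v_p(x) + v_p(y) = 2 + 1 = 3. (Direct check: xy = 54 = 3^3 · (2).)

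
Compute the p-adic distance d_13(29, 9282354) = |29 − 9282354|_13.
d_13(29, 9282354) = 1/371293

Step 1 — x − y = 29 − 9282354 = -9282325. Step 2 — v_13(-9282325) = 5 (factor: -9282325 = −(13^5 · 25); the sign does not affect v_p). Step 3 — |x − y|_13 = 13^{-5} = 1/371293.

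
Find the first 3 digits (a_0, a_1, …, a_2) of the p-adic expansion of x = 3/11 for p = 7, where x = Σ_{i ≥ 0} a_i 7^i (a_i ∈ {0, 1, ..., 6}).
(a_0, …, a_2) = (6, 3, 2)

v_7(3/11) = 0 (numerator and denominator both coprime to 7), so x ∈ ℤ_7^×. Compute digits iteratively via a_i = x_i mod 7, x_{i+1} = (x_i − a_i)/7, with x_0 = x:
  x_0 = 3/11;  a_0 = 6;  x_1 = (x_0 − 6)/7 = -9/11
  x_1 = -9/11;  a_1 = 3;  x_2 = (x_1 − 3)/7 = -6/11
  x_2 = -6/11;  a_2 = 2;  x_3 = (x_2 − 2)/7 = -4/11
Digits: (6, 3, 2).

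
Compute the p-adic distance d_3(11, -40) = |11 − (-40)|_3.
d_3(11, -40) = 1/3

Step 1 — x − y = 11 − (-40) = 51. Step 2 — v_3(51) = 1 (factor: 51 = (3^1 · 17); the sign does not affect v_p). Step 3 — |x − y|_3 = 3^{-1} = 1/3.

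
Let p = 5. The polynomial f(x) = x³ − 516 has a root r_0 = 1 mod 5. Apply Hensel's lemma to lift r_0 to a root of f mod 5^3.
r_2 = 106 (mod 125)

Hensel: r_{i+1} = r_i − f(r_i)/f′(r_i) mod 5^{i+2}, where f′(x) = 3x². Iterate:
  r_0 = 1 (mod 5)
  r_1 = 6 (mod 25)
  r_2 = 106 (mod 125)
Final: r = 106 with f(r) ≡ 0 mod 5^3.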